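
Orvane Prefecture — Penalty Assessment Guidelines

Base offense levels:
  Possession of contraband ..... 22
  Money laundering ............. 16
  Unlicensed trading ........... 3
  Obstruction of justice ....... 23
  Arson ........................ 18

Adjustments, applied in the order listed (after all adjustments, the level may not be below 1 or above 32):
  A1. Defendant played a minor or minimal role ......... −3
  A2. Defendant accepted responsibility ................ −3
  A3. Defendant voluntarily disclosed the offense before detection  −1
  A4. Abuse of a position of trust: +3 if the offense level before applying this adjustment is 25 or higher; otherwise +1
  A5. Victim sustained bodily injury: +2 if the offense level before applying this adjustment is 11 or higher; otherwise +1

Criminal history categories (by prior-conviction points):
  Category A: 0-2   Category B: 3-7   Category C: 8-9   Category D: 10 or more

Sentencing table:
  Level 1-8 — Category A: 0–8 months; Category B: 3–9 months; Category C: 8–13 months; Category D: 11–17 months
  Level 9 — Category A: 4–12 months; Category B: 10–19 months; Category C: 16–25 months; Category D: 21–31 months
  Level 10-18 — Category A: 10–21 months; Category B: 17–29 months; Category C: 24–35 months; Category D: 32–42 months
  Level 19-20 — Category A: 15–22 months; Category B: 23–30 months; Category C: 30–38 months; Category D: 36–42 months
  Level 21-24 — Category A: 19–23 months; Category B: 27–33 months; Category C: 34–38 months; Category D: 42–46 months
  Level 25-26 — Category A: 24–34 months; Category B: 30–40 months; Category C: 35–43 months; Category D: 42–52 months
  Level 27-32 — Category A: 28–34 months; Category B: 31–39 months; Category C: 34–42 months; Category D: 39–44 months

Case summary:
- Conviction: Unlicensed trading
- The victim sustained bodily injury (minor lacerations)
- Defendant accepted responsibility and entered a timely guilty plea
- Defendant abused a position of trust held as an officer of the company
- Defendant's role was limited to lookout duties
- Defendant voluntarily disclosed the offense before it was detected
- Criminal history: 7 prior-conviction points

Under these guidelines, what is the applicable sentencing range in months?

Base offense level for unlicensed trading: 3.
A1 applies: 3 − 3 = 0.
A2 applies: 0 − 3 = -3.
A3 applies: -3 − 1 = -4.
A4 applies (level before this adjustment is -4 < 25, so +1): -4 + 1 = -3.
A5 applies (level before this adjustment is -3 < 11, so +1): -3 + 1 = -2.
Level -2 is below the minimum of 1; floored at 1.
Final offense level: 1.
Criminal history: 7 prior points → Category B (3-7).
Level 1 falls in the 1-8 band.
Grid: Level 1-8 × Category B = 3-9 months.

3-9 months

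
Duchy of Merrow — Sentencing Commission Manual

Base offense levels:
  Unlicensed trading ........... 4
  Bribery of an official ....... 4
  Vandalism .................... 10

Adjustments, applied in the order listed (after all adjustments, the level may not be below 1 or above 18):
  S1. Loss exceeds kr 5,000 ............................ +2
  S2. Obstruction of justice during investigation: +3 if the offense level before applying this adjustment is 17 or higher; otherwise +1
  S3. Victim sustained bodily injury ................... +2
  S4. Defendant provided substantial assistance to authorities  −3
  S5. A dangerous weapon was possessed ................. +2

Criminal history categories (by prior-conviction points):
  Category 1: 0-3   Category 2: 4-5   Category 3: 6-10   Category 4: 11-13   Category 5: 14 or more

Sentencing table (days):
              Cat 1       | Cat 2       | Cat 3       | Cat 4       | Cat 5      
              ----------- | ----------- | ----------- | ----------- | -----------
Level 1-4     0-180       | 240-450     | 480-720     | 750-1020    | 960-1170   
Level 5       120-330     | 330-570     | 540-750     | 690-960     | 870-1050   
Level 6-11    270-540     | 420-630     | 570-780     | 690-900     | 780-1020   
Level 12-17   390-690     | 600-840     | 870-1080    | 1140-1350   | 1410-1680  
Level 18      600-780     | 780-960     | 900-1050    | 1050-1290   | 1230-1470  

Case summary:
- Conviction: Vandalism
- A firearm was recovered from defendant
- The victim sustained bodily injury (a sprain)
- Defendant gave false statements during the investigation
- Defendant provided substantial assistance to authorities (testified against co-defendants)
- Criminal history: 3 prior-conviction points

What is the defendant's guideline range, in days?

390-690 days

Base offense level for vandalism: 10.
S1 does not apply.
S2 applies (level before this adjustment is 10 < 17, so +1): 10 + 1 = 11.
S3 applies: 11 + 2 = 13.
S4 applies: 13 − 3 = 10.
S5 applies: 10 + 2 = 12.
Final offense level: 12.
Criminal history: 3 prior points → Category 1 (0-3).
Level 12 falls in the 12-17 band.
Grid: Level 12-17 × Category 1 = 390-690 days.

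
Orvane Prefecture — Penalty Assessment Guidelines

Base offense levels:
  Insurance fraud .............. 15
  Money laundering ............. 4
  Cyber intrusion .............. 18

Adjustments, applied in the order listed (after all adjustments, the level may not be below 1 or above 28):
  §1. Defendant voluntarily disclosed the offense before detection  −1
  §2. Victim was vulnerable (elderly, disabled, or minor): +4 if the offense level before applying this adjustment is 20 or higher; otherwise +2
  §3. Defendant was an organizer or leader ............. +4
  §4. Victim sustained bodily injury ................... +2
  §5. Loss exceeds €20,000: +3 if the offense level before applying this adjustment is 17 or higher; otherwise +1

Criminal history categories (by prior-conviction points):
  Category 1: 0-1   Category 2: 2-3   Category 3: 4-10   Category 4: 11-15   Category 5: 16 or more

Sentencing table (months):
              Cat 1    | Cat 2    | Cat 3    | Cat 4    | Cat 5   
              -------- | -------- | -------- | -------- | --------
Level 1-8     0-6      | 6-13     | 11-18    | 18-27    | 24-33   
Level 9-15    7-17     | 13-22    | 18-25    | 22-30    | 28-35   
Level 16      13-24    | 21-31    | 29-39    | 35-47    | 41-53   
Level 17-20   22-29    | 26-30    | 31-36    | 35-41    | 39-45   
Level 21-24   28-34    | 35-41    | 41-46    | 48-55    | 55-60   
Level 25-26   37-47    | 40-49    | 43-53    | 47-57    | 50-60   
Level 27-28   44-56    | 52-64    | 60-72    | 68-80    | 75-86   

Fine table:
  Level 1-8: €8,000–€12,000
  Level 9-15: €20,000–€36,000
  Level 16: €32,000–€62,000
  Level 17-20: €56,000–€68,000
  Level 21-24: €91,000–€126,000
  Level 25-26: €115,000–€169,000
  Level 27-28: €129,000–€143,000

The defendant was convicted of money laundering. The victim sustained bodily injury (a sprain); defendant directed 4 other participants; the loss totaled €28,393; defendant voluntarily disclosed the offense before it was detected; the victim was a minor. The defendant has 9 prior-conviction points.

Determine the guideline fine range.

€20,000–€36,000

Base offense level for money laundering: 4.
§1 applies: 4 − 1 = 3.
§2 applies (level before this adjustment is 3 < 20, so +2): 3 + 2 = 5.
§3 applies: 5 + 4 = 9.
§4 applies: 9 + 2 = 11.
§5 applies (level before this adjustment is 11 < 17, so +1): 11 + 1 = 12.
Final offense level: 12.
Level 12 falls in the 9-15 band.
Fine table: Level 9-15 → €20,000–€36,000.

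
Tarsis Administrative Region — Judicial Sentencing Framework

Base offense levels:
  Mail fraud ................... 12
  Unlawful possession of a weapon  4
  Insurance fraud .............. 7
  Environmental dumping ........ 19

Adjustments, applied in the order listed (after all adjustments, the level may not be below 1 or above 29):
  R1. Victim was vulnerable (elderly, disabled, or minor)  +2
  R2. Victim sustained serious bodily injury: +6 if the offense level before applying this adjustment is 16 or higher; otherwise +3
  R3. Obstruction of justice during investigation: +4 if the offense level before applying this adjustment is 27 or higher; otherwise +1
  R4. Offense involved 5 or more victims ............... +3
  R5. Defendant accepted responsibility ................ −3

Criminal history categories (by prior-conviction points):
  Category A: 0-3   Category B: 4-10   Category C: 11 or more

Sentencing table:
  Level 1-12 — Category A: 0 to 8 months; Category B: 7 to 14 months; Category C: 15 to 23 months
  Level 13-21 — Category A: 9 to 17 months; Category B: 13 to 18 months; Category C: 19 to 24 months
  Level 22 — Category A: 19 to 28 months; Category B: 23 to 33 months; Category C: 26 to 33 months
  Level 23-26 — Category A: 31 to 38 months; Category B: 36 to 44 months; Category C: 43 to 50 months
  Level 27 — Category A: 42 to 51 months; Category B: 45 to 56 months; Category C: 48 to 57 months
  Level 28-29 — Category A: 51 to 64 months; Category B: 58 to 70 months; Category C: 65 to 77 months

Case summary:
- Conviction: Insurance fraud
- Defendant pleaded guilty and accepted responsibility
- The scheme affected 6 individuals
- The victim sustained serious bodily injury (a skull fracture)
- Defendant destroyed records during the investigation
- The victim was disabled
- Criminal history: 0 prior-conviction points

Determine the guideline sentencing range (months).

9-17 months

Base offense level for insurance fraud: 7.
R1 applies: 7 + 2 = 9.
R2 applies (level before this adjustment is 9 < 16, so +3): 9 + 3 = 12.
R3 applies (level before this adjustment is 12 < 27, so +1): 12 + 1 = 13.
R4 applies: 13 + 3 = 16.
R5 applies: 16 − 3 = 13.
Final offense level: 13.
Criminal history: 0 prior points → Category A (0-3).
Level 13 falls in the 13-21 band.
Grid: Level 13-21 × Category A = 9-17 months.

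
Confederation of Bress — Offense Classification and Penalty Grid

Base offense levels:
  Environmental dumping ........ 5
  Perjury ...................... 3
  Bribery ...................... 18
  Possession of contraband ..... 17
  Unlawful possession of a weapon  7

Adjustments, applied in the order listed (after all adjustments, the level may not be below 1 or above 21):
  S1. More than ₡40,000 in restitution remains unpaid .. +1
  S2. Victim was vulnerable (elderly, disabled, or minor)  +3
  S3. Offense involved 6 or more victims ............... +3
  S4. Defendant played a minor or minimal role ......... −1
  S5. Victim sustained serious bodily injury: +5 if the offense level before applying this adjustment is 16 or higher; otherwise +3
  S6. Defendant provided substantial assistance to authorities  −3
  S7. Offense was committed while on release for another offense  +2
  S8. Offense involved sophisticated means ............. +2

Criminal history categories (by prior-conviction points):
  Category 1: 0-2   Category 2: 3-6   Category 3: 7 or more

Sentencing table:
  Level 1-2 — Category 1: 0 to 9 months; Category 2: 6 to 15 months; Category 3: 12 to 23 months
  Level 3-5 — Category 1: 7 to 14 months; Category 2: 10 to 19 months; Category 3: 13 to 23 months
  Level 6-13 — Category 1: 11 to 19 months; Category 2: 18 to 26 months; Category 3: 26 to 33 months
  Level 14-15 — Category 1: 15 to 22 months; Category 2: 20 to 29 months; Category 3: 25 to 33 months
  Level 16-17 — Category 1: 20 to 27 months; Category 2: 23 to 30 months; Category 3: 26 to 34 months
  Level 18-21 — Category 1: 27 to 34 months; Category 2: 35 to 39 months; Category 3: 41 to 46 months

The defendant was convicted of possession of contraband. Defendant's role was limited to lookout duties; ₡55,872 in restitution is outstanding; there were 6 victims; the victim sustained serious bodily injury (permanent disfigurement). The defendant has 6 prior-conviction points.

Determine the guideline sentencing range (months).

35-39 months

Base offense level for possession of contraband: 17.
S1 applies: 17 + 1 = 18.
S3 applies: 18 + 3 = 21.
S4 applies: 21 − 1 = 20.
S5 applies (level before this adjustment is 20 ≥ 16, so +5): 20 + 5 = 25.
Level 25 exceeds the maximum of 21; capped at 21.
Final offense level: 21.
Criminal history: 6 prior points → Category 2 (3-6).
Level 21 falls in the 18-21 band.
Grid: Level 18-21 × Category 2 = 35-39 months.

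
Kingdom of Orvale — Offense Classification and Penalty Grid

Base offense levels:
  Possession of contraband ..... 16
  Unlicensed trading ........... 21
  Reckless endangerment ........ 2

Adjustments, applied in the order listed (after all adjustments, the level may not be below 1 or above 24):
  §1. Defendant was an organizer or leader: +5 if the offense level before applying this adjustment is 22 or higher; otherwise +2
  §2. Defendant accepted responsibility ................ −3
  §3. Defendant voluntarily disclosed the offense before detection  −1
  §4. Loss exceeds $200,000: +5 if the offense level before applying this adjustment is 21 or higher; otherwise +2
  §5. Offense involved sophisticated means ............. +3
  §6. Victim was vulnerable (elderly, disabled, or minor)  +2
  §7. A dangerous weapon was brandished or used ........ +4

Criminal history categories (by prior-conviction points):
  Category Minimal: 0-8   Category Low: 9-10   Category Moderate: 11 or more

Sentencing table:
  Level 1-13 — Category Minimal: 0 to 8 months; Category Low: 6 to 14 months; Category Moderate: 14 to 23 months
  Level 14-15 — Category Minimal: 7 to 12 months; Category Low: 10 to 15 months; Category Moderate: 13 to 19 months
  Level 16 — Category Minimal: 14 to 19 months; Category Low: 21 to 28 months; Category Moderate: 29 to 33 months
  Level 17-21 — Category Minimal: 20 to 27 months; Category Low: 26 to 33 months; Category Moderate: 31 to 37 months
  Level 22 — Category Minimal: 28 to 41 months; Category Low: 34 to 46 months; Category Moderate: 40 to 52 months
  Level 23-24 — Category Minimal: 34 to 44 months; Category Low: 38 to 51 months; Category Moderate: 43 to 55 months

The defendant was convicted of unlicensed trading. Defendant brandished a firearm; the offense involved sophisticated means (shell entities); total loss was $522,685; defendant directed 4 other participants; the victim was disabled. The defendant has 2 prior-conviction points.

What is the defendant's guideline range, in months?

Base offense level for unlicensed trading: 21.
§1 applies (level before this adjustment is 21 < 22, so +2): 21 + 2 = 23.
§2 does not apply.
§3 does not apply.
§4 applies (level before this adjustment is 23 ≥ 21, so +5): 23 + 5 = 28.
§5 applies: 28 + 3 = 31.
§6 applies: 31 + 2 = 33.
§7 applies: 33 + 4 = 37.
Level 37 exceeds the maximum of 24; capped at 24.
Final offense level: 24.
Criminal history: 2 prior points → Category Minimal (0-8).
Level 24 falls in the 23-24 band.
Grid: Level 23-24 × Category Minimal = 34-44 months.

34-44 months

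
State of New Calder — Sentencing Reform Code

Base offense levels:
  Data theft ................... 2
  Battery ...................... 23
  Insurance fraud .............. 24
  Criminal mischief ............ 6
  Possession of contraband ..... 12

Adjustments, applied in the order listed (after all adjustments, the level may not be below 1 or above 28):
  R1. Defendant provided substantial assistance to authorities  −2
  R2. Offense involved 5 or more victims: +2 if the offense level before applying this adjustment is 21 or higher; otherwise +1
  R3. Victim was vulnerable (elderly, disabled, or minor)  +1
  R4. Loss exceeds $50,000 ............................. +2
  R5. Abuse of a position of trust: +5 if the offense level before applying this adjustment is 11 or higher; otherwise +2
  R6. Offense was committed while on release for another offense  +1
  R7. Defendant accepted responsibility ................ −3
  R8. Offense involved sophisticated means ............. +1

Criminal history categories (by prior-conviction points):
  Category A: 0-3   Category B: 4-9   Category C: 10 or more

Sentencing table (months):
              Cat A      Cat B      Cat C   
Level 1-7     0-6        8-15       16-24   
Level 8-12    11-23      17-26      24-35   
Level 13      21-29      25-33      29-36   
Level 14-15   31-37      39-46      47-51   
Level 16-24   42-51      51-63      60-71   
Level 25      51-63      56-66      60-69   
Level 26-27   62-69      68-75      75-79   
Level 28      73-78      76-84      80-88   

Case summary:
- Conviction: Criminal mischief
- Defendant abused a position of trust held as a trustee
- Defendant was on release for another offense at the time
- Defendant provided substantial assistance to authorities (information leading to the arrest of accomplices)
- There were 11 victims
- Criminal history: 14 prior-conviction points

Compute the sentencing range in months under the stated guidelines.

24-35 months

Base offense level for criminal mischief: 6.
R1 applies: 6 − 2 = 4.
R2 applies (level before this adjustment is 4 < 21, so +1): 4 + 1 = 5.
R3 does not apply.
R4 does not apply.
R5 applies (level before this adjustment is 5 < 11, so +2): 5 + 2 = 7.
R6 applies: 7 + 1 = 8.
R7 does not apply.
R8 does not apply.
Final offense level: 8.
Criminal history: 14 prior points → Category C (10+).
Level 8 falls in the 8-12 band.
Grid: Level 8-12 × Category C = 24-35 months.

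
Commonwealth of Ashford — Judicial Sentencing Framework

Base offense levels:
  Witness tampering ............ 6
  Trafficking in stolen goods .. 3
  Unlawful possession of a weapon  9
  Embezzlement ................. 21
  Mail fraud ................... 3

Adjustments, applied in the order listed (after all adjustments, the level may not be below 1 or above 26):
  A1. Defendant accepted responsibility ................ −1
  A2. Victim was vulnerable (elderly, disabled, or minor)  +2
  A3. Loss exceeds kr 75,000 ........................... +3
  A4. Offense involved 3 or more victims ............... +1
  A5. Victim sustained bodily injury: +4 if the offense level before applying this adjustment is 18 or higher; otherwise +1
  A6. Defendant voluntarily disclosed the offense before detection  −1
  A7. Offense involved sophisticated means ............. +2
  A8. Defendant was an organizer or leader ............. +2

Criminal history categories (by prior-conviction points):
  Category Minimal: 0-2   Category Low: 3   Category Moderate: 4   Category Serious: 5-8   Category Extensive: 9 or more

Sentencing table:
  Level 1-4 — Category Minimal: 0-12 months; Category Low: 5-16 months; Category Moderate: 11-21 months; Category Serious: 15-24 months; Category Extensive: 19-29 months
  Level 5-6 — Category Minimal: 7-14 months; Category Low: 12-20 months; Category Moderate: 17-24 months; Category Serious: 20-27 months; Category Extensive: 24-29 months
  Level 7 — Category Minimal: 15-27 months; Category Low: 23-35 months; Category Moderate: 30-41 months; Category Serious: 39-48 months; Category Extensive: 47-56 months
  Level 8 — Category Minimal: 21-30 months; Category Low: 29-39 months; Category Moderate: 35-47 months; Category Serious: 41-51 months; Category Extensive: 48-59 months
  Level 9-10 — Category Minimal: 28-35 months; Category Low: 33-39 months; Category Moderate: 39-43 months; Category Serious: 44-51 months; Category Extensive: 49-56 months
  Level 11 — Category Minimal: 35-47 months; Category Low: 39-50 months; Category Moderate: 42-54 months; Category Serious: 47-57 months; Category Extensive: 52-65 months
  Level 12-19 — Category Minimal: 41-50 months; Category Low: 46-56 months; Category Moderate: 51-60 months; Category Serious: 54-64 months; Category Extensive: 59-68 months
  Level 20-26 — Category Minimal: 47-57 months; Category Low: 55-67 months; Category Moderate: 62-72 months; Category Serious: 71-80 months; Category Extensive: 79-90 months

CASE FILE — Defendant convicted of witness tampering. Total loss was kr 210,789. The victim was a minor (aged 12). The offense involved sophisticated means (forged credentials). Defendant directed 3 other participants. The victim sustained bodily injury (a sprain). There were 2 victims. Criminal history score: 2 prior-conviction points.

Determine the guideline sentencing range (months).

41-50 months

Base offense level for witness tampering: 6.
A2 applies: 6 + 2 = 8.
A3 applies: 8 + 3 = 11.
A4 does not apply.
A5 applies (level before this adjustment is 11 < 18, so +1): 11 + 1 = 12.
A7 applies: 12 + 2 = 14.
A8 applies: 14 + 2 = 16.
Final offense level: 16.
Criminal history: 2 prior points → Category Minimal (0-2).
Level 16 falls in the 12-19 band.
Grid: Level 12-19 × Category Minimal = 41-50 months.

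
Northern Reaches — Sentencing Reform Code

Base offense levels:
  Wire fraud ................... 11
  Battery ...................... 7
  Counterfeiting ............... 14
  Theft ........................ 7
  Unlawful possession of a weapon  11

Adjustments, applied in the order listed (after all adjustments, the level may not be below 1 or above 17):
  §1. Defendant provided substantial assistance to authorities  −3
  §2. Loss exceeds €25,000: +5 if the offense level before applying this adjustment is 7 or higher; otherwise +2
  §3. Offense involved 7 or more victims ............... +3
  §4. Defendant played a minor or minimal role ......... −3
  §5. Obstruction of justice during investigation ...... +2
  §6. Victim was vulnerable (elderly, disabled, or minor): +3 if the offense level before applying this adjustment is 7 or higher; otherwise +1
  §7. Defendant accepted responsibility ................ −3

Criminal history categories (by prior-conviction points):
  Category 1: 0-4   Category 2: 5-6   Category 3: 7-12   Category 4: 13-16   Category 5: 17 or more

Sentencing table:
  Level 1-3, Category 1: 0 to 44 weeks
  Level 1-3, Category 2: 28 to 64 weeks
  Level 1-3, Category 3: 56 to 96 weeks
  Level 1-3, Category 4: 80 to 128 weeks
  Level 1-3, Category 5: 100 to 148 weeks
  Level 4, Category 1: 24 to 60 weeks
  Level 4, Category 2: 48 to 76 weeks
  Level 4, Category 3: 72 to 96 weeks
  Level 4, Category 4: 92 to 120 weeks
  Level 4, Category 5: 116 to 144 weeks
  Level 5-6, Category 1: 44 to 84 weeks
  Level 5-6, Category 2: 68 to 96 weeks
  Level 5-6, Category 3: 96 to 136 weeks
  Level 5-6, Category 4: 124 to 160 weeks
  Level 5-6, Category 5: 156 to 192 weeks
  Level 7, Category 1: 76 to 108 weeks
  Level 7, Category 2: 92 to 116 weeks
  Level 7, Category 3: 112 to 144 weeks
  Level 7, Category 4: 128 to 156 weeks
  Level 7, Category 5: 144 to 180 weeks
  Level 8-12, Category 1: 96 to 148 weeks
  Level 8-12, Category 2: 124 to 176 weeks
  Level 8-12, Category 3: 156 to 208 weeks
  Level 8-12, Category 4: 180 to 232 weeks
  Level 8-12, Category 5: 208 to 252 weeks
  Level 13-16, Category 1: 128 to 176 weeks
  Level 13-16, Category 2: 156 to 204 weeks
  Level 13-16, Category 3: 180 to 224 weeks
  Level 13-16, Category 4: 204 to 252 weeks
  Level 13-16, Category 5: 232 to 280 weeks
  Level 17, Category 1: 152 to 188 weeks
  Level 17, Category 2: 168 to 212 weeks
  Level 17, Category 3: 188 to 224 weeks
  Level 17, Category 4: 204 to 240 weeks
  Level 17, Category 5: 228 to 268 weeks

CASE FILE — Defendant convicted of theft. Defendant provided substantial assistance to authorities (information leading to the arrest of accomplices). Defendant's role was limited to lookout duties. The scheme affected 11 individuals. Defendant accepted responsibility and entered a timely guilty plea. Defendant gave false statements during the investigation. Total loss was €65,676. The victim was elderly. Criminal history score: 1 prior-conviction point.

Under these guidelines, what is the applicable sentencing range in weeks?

Base offense level for theft: 7.
§1 applies: 7 − 3 = 4.
§2 applies (level before this adjustment is 4 < 7, so +2): 4 + 2 = 6.
§3 applies: 6 + 3 = 9.
§4 applies: 9 − 3 = 6.
§5 applies: 6 + 2 = 8.
§6 applies (level before this adjustment is 8 ≥ 7, so +3): 8 + 3 = 11.
§7 applies: 11 − 3 = 8.
Final offense level: 8.
Criminal history: 1 prior point → Category 1 (0-4).
Level 8 falls in the 8-12 band.
Grid: Level 8-12 × Category 1 = 96-148 weeks.

96-148 weeks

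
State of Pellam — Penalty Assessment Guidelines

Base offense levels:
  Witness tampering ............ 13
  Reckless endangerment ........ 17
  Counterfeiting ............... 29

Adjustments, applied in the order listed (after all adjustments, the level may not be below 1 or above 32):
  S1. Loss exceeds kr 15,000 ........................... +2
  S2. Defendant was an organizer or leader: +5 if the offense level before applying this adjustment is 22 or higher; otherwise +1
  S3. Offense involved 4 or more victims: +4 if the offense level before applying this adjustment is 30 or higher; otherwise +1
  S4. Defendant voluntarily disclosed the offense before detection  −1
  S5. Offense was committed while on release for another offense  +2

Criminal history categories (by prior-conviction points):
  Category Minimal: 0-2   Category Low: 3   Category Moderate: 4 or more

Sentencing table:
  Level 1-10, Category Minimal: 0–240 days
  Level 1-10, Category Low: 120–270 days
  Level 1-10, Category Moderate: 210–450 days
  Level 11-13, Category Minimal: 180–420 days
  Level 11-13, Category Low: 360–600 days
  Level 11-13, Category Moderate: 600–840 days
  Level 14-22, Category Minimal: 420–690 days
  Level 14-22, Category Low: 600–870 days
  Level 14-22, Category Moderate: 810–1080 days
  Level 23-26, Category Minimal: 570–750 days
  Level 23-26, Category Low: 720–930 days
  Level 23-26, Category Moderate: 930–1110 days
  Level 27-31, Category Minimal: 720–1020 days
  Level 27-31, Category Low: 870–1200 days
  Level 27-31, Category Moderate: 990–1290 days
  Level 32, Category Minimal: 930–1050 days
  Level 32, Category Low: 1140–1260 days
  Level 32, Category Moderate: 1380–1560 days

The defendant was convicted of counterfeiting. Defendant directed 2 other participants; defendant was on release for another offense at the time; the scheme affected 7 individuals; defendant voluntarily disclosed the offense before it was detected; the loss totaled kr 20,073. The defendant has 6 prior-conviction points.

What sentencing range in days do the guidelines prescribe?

1380-1560 days

Base offense level for counterfeiting: 29.
S1 applies: 29 + 2 = 31.
S2 applies (level before this adjustment is 31 ≥ 22, so +5): 31 + 5 = 36.
S3 applies (level before this adjustment is 36 ≥ 30, so +4): 36 + 4 = 40.
S4 applies: 40 − 1 = 39.
S5 applies: 39 + 2 = 41.
Level 41 exceeds the maximum of 32; capped at 32.
Final offense level: 32.
Criminal history: 6 prior points → Category Moderate (4+).
Level 32 falls in the 32 band.
Grid: Level 32 × Category Moderate = 1380-1560 days.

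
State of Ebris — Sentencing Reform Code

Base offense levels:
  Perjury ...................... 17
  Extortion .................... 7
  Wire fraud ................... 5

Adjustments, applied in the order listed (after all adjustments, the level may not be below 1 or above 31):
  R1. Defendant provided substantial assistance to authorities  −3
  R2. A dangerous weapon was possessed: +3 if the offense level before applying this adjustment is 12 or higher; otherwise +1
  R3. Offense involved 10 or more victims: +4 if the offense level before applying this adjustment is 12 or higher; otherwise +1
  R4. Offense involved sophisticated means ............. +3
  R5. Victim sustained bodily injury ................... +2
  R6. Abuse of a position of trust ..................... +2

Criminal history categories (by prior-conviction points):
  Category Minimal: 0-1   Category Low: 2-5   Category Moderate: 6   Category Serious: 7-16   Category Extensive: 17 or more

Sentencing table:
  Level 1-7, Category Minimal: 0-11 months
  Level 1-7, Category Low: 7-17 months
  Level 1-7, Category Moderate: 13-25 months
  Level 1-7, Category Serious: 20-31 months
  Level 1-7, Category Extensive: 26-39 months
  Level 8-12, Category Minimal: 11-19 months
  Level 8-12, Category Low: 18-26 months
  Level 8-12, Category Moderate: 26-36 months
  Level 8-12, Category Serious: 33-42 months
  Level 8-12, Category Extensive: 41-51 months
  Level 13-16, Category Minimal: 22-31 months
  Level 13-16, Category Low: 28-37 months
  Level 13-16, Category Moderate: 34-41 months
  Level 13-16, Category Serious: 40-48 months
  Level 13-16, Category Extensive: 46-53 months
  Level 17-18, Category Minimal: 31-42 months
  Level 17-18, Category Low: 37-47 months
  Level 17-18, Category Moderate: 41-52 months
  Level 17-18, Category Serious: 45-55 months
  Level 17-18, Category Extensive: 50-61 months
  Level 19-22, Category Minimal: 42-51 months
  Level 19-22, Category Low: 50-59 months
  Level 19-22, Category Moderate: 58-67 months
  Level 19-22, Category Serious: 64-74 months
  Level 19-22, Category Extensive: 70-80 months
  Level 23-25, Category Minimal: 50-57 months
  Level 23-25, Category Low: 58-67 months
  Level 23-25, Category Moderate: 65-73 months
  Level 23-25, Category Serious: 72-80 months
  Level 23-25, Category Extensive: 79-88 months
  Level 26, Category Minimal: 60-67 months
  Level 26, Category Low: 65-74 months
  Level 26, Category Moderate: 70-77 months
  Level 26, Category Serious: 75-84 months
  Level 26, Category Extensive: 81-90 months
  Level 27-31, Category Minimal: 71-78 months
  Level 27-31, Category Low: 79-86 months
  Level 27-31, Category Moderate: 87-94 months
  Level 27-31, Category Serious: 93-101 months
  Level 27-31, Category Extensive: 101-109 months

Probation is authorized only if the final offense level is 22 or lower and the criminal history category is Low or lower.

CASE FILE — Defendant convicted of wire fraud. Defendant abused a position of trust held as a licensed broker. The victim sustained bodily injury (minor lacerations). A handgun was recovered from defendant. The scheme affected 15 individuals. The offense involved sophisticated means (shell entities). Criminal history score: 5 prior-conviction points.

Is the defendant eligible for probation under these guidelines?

Yes

Base offense level for wire fraud: 5.
R2 applies (level before this adjustment is 5 < 12, so +1): 5 + 1 = 6.
R3 applies (level before this adjustment is 6 < 12, so +1): 6 + 1 = 7.
R4 applies: 7 + 3 = 10.
R5 applies: 10 + 2 = 12.
R6 applies: 12 + 2 = 14.
Final offense level: 14.
Criminal history: 5 prior points → Category Low (2-5).
Level 14 falls in the 13-16 band.
Grid: Level 13-16 × Category Low = 28-37 months.
Probation check: level 14 ≤ 22 and category Low ≤ Low → eligible.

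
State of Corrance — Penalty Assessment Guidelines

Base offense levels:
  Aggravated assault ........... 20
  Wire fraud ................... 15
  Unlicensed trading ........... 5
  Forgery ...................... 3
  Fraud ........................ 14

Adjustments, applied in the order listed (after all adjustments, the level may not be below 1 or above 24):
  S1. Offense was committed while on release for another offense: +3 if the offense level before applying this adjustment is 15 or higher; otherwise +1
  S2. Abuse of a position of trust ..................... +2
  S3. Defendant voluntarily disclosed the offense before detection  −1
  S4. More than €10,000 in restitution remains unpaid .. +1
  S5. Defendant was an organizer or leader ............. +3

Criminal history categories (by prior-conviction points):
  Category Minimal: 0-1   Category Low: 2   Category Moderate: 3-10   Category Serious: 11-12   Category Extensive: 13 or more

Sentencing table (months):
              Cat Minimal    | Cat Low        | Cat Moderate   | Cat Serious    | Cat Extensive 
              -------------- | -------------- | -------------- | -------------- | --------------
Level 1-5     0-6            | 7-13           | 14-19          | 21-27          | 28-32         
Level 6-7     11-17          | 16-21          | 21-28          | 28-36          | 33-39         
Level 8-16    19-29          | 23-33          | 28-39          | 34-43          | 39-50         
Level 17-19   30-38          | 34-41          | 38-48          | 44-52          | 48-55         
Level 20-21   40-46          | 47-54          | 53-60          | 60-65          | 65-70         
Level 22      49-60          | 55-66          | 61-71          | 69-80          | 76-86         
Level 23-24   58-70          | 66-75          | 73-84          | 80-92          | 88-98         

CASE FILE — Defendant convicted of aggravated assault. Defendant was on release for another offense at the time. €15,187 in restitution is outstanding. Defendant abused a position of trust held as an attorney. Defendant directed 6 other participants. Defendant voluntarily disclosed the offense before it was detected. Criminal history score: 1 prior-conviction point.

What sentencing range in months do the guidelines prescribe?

58-70 months

Base offense level for aggravated assault: 20.
S1 applies (level before this adjustment is 20 ≥ 15, so +3): 20 + 3 = 23.
S2 applies: 23 + 2 = 25.
S3 applies: 25 − 1 = 24.
S4 applies: 24 + 1 = 25.
S5 applies: 25 + 3 = 28.
Level 28 exceeds the maximum of 24; capped at 24.
Final offense level: 24.
Criminal history: 1 prior point → Category Minimal (0-1).
Level 24 falls in the 23-24 band.
Grid: Level 23-24 × Category Minimal = 58-70 months.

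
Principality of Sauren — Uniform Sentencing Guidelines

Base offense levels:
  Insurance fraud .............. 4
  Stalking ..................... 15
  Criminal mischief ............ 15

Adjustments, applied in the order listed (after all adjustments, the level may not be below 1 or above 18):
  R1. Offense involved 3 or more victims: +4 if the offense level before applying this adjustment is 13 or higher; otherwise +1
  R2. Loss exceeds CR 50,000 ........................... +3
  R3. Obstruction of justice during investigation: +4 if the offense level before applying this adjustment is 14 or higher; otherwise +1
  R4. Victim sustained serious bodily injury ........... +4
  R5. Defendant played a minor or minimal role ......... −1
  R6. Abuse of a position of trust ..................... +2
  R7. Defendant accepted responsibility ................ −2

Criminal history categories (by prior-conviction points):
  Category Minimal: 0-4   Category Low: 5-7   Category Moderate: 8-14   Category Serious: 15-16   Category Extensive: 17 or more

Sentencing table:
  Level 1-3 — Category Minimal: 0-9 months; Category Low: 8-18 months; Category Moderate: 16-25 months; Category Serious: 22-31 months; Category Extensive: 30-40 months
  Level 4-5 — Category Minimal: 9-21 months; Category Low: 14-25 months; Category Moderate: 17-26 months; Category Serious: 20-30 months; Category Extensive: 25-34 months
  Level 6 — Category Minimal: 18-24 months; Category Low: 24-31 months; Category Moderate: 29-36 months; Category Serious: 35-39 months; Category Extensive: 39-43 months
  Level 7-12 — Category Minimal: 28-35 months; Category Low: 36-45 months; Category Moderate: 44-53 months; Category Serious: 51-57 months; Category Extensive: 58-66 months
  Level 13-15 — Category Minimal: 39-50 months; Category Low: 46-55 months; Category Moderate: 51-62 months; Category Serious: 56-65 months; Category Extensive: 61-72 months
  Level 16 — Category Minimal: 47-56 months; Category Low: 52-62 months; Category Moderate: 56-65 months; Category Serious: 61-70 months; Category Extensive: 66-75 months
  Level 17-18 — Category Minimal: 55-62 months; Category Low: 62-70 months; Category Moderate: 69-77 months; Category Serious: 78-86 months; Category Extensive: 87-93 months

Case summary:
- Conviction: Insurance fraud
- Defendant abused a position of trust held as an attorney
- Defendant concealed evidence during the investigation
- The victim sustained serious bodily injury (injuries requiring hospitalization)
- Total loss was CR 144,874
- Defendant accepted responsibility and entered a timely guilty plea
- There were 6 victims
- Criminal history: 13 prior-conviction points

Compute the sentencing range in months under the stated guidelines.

Base offense level for insurance fraud: 4.
R1 applies (level before this adjustment is 4 < 13, so +1): 4 + 1 = 5.
R2 applies: 5 + 3 = 8.
R3 applies (level before this adjustment is 8 < 14, so +1): 8 + 1 = 9.
R4 applies: 9 + 4 = 13.
R5 does not apply.
R6 applies: 13 + 2 = 15.
R7 applies: 15 − 2 = 13.
Final offense level: 13.
Criminal history: 13 prior points → Category Moderate (8-14).
Level 13 falls in the 13-15 band.
Grid: Level 13-15 × Category Moderate = 51-62 months.

51-62 months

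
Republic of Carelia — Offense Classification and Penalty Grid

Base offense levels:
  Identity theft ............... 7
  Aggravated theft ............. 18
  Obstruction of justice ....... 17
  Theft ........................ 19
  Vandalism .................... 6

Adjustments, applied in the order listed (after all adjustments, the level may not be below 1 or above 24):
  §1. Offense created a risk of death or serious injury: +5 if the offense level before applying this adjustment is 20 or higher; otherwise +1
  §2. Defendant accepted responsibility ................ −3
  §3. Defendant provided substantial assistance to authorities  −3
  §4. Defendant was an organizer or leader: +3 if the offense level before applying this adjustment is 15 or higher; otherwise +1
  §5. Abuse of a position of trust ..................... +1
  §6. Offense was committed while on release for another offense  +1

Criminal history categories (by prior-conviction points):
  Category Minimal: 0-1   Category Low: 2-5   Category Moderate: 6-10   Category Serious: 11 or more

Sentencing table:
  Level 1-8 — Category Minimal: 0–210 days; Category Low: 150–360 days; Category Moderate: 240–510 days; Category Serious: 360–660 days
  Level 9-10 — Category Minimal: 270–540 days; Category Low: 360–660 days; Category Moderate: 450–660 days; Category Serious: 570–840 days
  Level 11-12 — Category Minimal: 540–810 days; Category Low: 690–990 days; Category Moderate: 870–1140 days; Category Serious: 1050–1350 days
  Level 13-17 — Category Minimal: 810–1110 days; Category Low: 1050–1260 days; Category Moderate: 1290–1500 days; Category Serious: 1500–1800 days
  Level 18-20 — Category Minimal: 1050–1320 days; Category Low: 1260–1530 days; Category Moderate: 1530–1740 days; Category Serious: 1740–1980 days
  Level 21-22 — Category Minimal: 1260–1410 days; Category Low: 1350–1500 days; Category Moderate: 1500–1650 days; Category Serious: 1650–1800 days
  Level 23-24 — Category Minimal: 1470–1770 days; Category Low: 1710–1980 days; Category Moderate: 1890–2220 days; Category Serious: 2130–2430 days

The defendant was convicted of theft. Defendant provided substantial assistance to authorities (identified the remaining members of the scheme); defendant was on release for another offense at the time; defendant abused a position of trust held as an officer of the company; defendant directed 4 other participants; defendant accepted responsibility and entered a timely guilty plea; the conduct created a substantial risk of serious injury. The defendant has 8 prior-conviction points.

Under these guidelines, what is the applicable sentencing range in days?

Base offense level for theft: 19.
§1 applies (level before this adjustment is 19 < 20, so +1): 19 + 1 = 20.
§2 applies: 20 − 3 = 17.
§3 applies: 17 − 3 = 14.
§4 applies (level before this adjustment is 14 < 15, so +1): 14 + 1 = 15.
§5 applies: 15 + 1 = 16.
§6 applies: 16 + 1 = 17.
Final offense level: 17.
Criminal history: 8 prior points → Category Moderate (6-10).
Level 17 falls in the 13-17 band.
Grid: Level 13-17 × Category Moderate = 1290-1500 days.

1290-1500 days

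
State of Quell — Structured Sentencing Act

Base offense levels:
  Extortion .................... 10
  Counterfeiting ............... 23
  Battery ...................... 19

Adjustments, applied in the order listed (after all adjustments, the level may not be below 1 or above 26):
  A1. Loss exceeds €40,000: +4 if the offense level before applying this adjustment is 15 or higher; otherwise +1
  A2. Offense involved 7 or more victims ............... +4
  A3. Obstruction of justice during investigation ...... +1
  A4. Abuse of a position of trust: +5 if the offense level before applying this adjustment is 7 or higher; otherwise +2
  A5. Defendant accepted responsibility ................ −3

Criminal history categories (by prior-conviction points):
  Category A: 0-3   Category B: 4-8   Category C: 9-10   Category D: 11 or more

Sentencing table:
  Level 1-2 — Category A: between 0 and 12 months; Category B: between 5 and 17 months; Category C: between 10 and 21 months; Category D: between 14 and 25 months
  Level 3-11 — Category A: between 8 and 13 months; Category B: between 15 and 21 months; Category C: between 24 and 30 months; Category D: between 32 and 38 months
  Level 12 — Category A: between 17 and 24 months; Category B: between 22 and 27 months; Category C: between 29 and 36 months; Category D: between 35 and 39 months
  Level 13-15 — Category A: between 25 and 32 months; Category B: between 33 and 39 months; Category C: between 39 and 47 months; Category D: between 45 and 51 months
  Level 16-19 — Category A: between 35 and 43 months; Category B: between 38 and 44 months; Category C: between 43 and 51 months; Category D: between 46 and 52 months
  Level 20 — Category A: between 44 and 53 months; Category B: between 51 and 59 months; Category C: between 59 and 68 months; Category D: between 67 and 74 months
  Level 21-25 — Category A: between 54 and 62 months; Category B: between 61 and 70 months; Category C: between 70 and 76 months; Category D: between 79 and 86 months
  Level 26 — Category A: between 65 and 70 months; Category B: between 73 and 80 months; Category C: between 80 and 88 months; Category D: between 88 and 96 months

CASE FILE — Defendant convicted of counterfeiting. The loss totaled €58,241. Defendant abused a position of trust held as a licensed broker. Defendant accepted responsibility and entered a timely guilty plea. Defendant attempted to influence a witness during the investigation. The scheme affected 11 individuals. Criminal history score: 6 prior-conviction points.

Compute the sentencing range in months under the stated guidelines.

Base offense level for counterfeiting: 23.
A1 applies (level before this adjustment is 23 ≥ 15, so +4): 23 + 4 = 27.
A2 applies: 27 + 4 = 31.
A3 applies: 31 + 1 = 32.
A4 applies (level before this adjustment is 32 ≥ 7, so +5): 32 + 5 = 37.
A5 applies: 37 − 3 = 34.
Level 34 exceeds the maximum of 26; capped at 26.
Final offense level: 26.
Criminal history: 6 prior points → Category B (4-8).
Level 26 falls in the 26 band.
Grid: Level 26 × Category B = 73-80 months.

73-80 months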